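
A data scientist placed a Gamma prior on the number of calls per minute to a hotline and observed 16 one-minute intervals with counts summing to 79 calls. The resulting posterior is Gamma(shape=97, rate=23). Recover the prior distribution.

Gamma(shape=18, rate=7)

Gamma–Poisson conjugacy: posterior shape = α + Σxᵢ, posterior rate = β + n.
So α = 97 − 79 = 18 and β = 23 − 16 = 7.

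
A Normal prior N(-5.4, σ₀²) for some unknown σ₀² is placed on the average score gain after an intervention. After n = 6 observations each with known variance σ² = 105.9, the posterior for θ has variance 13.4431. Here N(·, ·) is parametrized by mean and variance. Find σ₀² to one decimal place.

For the Normal–Normal model with known σ², precisions add: τ_n = τ₀ + n/σ².
So 1/σ₀² = 1/13.4431 − 6/105.9 = 0.074388 − 0.056657 = 0.017731.
Hence σ₀² = 1/0.017731 ≈ 56.4.

σ₀² = 56.4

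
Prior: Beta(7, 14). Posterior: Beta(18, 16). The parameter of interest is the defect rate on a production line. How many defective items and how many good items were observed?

11 defective items and 2 good items

Under Beta–binomial conjugacy the posterior parameters are (α+s, β+f).
Match parameters: s=18−7=11, f=16−14=2.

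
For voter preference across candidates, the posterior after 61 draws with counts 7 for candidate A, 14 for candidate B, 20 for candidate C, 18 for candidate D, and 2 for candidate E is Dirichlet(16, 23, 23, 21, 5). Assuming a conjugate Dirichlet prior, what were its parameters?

For a Dirichlet(α) prior with multinomial counts c, the posterior is Dirichlet(α + c) componentwise.
Subtract each count from the matching posterior parameter: 16−7=9, 23−14=9, 23−20=3, 21−18=3, 5−2=3.

Dirichlet(9, 9, 3, 3, 3)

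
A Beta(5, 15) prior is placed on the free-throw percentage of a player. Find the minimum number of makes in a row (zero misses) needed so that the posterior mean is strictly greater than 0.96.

After k makes and 0 misses the posterior is Beta(5+k, 15), with mean (5+k)/(5+15+k).
Set (5+k)/(20+k) > 0.96 and solve: k > (0.96·20 − 5)/(1 − 0.96) = 355.000.
The smallest integer exceeding 355.000 is 356, and checking k=356: (361)/(376) = 0.9601 > 0.96.

k = 356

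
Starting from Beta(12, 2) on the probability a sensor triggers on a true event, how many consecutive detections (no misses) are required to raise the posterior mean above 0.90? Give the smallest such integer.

k = 7

After k detections and 0 misses the posterior is Beta(12+k, 2), with mean (12+k)/(12+2+k).
Set (12+k)/(14+k) > 0.90 and solve: k > (0.90·14 − 12)/(1 − 0.90) = 6.000.
The smallest integer exceeding 6.000 is 7.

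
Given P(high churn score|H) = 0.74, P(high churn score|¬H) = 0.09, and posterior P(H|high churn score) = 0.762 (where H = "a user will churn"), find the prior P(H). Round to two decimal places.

P(H) = 0.28

Bayes' rule in odds form gives O(H|E) = O(H)·[P(E|H)/P(E|¬H)], hence O(H) = O(H|E)/LR.
Posterior odds = 0.762/(1−0.762) = 3.2017. LR = 0.74/0.09 = 8.2222.
Prior odds = 3.2017/8.2222 = 0.3894, so P(H) = 0.3894/(1+0.3894) ≈ 0.28.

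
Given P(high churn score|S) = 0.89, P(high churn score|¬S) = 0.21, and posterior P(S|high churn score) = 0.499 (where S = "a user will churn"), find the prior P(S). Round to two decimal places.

P(S) = 0.19

Bayes' rule in odds form gives O(S|E) = O(S)·[P(E|S)/P(E|¬S)], hence O(S) = O(S|E)/LR.
Posterior odds = 0.499/(1−0.499) = 0.9960. LR = 0.89/0.21 = 4.2381.
Prior odds = 0.9960/4.2381 = 0.2350, so P(S) = 0.2350/(1+0.2350) ≈ 0.19.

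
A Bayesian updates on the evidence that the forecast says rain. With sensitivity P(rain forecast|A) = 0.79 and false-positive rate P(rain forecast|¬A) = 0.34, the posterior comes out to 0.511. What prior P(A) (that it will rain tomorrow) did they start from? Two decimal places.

P(A) = 0.31

Bayes' rule in odds form gives O(A|E) = O(A)·[P(E|A)/P(E|¬A)], hence O(A) = O(A|E)/LR.
Posterior odds = 0.511/(1−0.511) = 1.0450. LR = 0.79/0.34 = 2.3235.
Prior odds = 1.0450/2.3235 = 0.4498, so P(A) = 0.4498/(1+0.4498) ≈ 0.31.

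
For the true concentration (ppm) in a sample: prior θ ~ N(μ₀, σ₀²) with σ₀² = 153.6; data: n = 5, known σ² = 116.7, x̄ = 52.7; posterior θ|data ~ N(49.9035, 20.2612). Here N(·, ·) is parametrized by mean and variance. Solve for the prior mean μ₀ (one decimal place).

μ₀ = 31.5

The posterior mean is a precision-weighted average: μ_n = (τ₀μ₀ + τ_data·x̄)/(τ₀+τ_data), with τ₀=1/σ₀² and τ_data=n/σ².
Here τ₀ = 1/153.6 = 0.006510 and τ_data = 5/116.7 = 0.042845, so τ_n = 0.049355.
Rearranging for μ₀: μ₀ = (μ_n·τ_n − τ_data·x̄)/τ₀ = (49.9035·0.049355 − 0.042845·52.7) / 0.006510 = 0.205056/0.006510 ≈ 31.5.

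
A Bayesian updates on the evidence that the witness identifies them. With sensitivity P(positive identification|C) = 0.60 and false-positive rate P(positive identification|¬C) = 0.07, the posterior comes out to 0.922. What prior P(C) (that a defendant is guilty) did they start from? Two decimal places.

P(C) = 0.58

Bayes' rule in odds form gives O(C|E) = O(C)·[P(E|C)/P(E|¬C)], hence O(C) = O(C|E)/LR.
Posterior odds = 0.922/(1−0.922) = 11.8205. LR = 0.60/0.07 = 8.5714.
Prior odds = 11.8205/8.5714 = 1.3791, so P(C) = 1.3791/(1+1.3791) ≈ 0.58.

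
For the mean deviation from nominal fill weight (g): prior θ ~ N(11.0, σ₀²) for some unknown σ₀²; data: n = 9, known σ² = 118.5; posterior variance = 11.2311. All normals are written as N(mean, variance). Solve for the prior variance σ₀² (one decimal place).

For the Normal–Normal model with known σ², precisions add: τ_n = τ₀ + n/σ².
So 1/σ₀² = 1/11.2311 − 9/118.5 = 0.089038 − 0.075949 = 0.013089.
Hence σ₀² = 1/0.013089 ≈ 76.4.

σ₀² = 76.4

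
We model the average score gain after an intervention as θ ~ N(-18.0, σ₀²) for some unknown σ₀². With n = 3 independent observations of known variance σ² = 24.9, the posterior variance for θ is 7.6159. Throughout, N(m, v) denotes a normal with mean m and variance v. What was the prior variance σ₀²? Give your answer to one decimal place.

Posterior precision equals prior precision plus data precision: 1/σ_n² = 1/σ₀² + n/σ².
So 1/σ₀² = 1/7.6159 − 3/24.9 = 0.131304 − 0.120482 = 0.010822.
Hence σ₀² = 1/0.010822 ≈ 92.4.

σ₀² = 92.4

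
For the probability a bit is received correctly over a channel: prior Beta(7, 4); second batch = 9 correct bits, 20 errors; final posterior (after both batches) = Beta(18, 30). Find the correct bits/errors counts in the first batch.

2 correct bits and 6 errors

Because Beta–binomial updating is additive in the counts, the combined data contributed (α_post−α_prior, β_post−β_prior) successes and failures.
Total across both batches: 18−7=11 correct bits, 30−4=26 errors.
Subtract the second batch: 11−9=2 correct bits and 26−20=6 errors.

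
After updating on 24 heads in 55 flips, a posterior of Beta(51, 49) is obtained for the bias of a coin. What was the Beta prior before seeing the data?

Under Beta–binomial conjugacy the posterior parameters are (α+s, β+f).
So α = 51 − 24 = 27 and β = 49 − 31 = 18.

Beta(27, 18)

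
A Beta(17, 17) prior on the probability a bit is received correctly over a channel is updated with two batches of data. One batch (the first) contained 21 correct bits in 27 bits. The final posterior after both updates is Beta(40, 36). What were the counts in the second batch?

Because Beta–binomial updating is additive in the counts, the combined data contributed (α_post−α_prior, β_post−β_prior) successes and failures.
Total across both batches: 40−17=23 correct bits, 36−17=19 errors.
Subtract the first batch: 23−21=2 correct bits and 19−6=13 errors.

2 correct bits and 13 errors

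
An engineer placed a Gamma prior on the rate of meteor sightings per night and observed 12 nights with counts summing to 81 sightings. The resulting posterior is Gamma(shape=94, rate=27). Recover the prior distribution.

A Gamma(α, β) prior (rate parametrization) on a Poisson rate with n observations summing to S gives posterior Gamma(α+S, β+n).
So α = 94 − 81 = 13 and β = 27 − 12 = 15.

Gamma(shape=13, rate=15)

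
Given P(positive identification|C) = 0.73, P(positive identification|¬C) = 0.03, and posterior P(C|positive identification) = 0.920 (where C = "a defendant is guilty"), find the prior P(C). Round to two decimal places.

In odds form, posterior odds = prior odds × likelihood ratio, so prior odds = posterior odds ÷ LR.
Posterior odds = 0.920/(1−0.920) = 11.5000. LR = 0.73/0.03 = 24.3333.
Prior odds = 11.5000/24.3333 = 0.4726, so P(C) = 0.4726/(1+0.4726) ≈ 0.32.

P(C) = 0.32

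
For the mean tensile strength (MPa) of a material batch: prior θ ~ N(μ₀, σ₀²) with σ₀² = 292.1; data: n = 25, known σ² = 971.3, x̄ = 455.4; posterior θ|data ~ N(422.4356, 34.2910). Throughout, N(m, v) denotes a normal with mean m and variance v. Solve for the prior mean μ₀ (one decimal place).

The posterior mean is a precision-weighted average: μ_n = (τ₀μ₀ + τ_data·x̄)/(τ₀+τ_data), with τ₀=1/σ₀² and τ_data=n/σ².
Here τ₀ = 1/292.1 = 0.003423 and τ_data = 25/971.3 = 0.025739, so τ_n = 0.029162.
Rearranging for μ₀: μ₀ = (μ_n·τ_n − τ_data·x̄)/τ₀ = (422.4356·0.029162 − 0.025739·455.4) / 0.003423 = 0.597526/0.003423 ≈ 174.6.

μ₀ = 174.6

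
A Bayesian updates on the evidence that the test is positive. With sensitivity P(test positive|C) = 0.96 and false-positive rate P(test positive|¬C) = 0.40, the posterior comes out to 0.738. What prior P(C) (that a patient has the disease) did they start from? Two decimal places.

In odds form, posterior odds = prior odds × likelihood ratio, so prior odds = posterior odds ÷ LR.
Posterior odds = 0.738/(1−0.738) = 2.8168. LR = 0.96/0.40 = 2.4000.
Prior odds = 2.8168/2.4000 = 1.1737, so P(C) = 1.1737/(1+1.1737) ≈ 0.54.

P(C) = 0.54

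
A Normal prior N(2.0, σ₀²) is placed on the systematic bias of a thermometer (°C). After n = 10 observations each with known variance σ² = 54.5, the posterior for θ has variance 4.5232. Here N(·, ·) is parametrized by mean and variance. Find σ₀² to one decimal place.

Posterior precision equals prior precision plus data precision: 1/σ_n² = 1/σ₀² + n/σ².
So 1/σ₀² = 1/4.5232 − 10/54.5 = 0.221082 − 0.183486 = 0.037596.
Hence σ₀² = 1/0.037596 ≈ 26.6.

σ₀² = 26.6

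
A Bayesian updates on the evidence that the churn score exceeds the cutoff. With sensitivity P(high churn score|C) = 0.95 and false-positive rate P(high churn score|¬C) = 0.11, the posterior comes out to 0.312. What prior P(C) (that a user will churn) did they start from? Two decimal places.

P(C) = 0.05

Bayes' rule in odds form gives O(C|E) = O(C)·[P(E|C)/P(E|¬C)], hence O(C) = O(C|E)/LR.
Posterior odds = 0.312/(1−0.312) = 0.4535. LR = 0.95/0.11 = 8.6364.
Prior odds = 0.4535/8.6364 = 0.0525, so P(C) = 0.0525/(1+0.0525) ≈ 0.05.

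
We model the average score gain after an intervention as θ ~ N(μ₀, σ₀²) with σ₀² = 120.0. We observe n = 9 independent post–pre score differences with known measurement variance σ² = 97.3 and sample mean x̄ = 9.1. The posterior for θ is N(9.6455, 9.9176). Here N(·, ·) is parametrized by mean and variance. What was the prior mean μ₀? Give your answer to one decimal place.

μ₀ = 15.7

With known observation variance, the Normal–Normal posterior has precision τ_n = τ₀ + n/σ² and mean μ_n = (τ₀μ₀ + (n/σ²)x̄)/τ_n.
Here τ₀ = 1/120.0 = 0.008333 and τ_data = 9/97.3 = 0.092497, so τ_n = 0.100830.
Rearranging for μ₀: μ₀ = (μ_n·τ_n − τ_data·x̄)/τ₀ = (9.6455·0.100830 − 0.092497·9.1) / 0.008333 = 0.130833/0.008333 ≈ 15.7.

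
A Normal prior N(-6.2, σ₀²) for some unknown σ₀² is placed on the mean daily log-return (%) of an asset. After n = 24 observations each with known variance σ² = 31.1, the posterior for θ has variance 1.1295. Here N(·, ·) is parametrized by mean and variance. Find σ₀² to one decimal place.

Posterior precision equals prior precision plus data precision: 1/σ_n² = 1/σ₀² + n/σ².
So 1/σ₀² = 1/1.1295 − 24/31.1 = 0.885347 − 0.771704 = 0.113643.
Hence σ₀² = 1/0.113643 ≈ 8.8.

σ₀² = 8.8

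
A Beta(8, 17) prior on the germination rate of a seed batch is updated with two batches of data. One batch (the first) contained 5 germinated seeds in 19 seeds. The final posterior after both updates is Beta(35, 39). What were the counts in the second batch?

Because Beta–binomial updating is additive in the counts, the combined data contributed (α_post−α_prior, β_post−β_prior) successes and failures.
Total across both batches: 35−8=27 germinated seeds, 39−17=22 non-germinating seeds.
Subtract the first batch: 27−5=22 germinated seeds and 22−14=8 non-germinating seeds.

22 germinated seeds and 8 non-germinating seeds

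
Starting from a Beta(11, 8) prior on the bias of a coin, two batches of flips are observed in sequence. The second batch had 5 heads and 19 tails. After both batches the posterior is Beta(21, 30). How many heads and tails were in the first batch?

5 heads and 3 tails

Because Beta–binomial updating is additive in the counts, the combined data contributed (α_post−α_prior, β_post−β_prior) successes and failures.
Total across both batches: 21−11=10 heads, 30−8=22 tails.
Subtract the second batch: 10−5=5 heads and 22−19=3 tails.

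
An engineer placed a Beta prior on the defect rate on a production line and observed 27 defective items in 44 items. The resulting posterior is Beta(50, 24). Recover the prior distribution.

Beta(23, 7)

A Beta(α, β) prior with s successes and f failures in binomial data gives a Beta(α+s, β+f) posterior.
So α = 50 − 27 = 23 and β = 24 − 17 = 7.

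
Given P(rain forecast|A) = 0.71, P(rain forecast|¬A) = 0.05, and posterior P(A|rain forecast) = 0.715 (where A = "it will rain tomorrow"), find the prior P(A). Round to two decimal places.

Bayes' rule in odds form gives O(A|E) = O(A)·[P(E|A)/P(E|¬A)], hence O(A) = O(A|E)/LR.
Posterior odds = 0.715/(1−0.715) = 2.5088. LR = 0.71/0.05 = 14.2000.
Prior odds = 2.5088/14.2000 = 0.1767, so P(A) = 0.1767/(1+0.1767) ≈ 0.15.

P(A) = 0.15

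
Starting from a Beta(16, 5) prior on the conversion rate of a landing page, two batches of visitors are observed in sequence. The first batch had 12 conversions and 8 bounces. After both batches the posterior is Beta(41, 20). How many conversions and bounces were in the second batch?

13 conversions and 7 bounces

Sequential conjugate updates are equivalent to a single update on the pooled data, so total successes = posterior α − prior α and total failures = posterior β − prior β.
Total across both batches: 41−16=25 conversions, 20−5=15 bounces.
Subtract the first batch: 25−12=13 conversions and 15−8=7 bounces.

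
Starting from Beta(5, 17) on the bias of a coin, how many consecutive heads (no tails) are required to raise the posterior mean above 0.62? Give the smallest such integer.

k = 23

After k heads and 0 tails the posterior is Beta(5+k, 17), with mean (5+k)/(5+17+k).
Set (5+k)/(22+k) > 0.62 and solve: k > (0.62·22 − 5)/(1 − 0.62) = 22.737.
The smallest integer exceeding 22.737 is 23.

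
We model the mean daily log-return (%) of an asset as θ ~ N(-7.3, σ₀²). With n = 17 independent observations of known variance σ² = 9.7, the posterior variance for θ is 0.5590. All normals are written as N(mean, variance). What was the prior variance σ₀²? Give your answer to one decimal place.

σ₀² = 27.5

Posterior precision equals prior precision plus data precision: 1/σ_n² = 1/σ₀² + n/σ².
So 1/σ₀² = 1/0.5590 − 17/9.7 = 1.788909 − 1.752577 = 0.036332.
Hence σ₀² = 1/0.036332 ≈ 27.5.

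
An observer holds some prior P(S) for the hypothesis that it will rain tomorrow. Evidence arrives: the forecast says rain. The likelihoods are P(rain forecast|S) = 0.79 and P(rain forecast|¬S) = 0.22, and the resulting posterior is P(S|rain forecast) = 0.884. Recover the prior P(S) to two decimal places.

P(S) = 0.68

Bayes' rule in odds form gives O(S|E) = O(S)·[P(E|S)/P(E|¬S)], hence O(S) = O(S|E)/LR.
Posterior odds = 0.884/(1−0.884) = 7.6207. LR = 0.79/0.22 = 3.5909.
Prior odds = 7.6207/3.5909 = 2.1222, so P(S) = 2.1222/(1+2.1222) ≈ 0.68.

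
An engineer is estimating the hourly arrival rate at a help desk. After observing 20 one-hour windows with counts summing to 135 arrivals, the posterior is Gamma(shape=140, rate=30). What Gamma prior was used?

Gamma–Poisson conjugacy: posterior shape = α + Σxᵢ, posterior rate = β + n.
So α = 140 − 135 = 5 and β = 30 − 20 = 10.

Gamma(shape=5, rate=10)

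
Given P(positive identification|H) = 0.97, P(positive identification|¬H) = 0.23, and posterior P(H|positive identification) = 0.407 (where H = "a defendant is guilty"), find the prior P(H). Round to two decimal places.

Bayes' rule in odds form gives O(H|E) = O(H)·[P(E|H)/P(E|¬H)], hence O(H) = O(H|E)/LR.
Posterior odds = 0.407/(1−0.407) = 0.6863. LR = 0.97/0.23 = 4.2174.
Prior odds = 0.6863/4.2174 = 0.1627, so P(H) = 0.1627/(1+0.1627) ≈ 0.14.

P(H) = 0.14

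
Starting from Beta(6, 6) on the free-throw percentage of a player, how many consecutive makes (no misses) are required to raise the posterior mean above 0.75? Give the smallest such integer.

After k makes and 0 misses the posterior is Beta(6+k, 6), with mean (6+k)/(6+6+k).
Set (6+k)/(12+k) > 0.75 and solve: k > (0.75·12 − 6)/(1 − 0.75) = 12.000.
The smallest integer exceeding 12.000 is 13.

k = 13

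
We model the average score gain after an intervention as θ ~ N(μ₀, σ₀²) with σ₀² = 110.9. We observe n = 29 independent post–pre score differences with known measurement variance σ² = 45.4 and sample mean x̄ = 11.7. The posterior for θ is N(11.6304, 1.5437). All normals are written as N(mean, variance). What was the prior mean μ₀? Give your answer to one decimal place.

With known observation variance, the Normal–Normal posterior has precision τ_n = τ₀ + n/σ² and mean μ_n = (τ₀μ₀ + (n/σ²)x̄)/τ_n.
Here τ₀ = 1/110.9 = 0.009017 and τ_data = 29/45.4 = 0.638767, so τ_n = 0.647784.
Rearranging for μ₀: μ₀ = (μ_n·τ_n − τ_data·x̄)/τ₀ = (11.6304·0.647784 − 0.638767·11.7) / 0.009017 = 0.060413/0.009017 ≈ 6.7.

μ₀ = 6.7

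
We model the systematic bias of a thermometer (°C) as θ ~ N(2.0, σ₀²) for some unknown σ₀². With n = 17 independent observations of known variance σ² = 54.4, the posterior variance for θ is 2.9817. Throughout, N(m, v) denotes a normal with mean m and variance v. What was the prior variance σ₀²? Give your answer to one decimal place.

For the Normal–Normal model with known σ², precisions add: τ_n = τ₀ + n/σ².
So 1/σ₀² = 1/2.9817 − 17/54.4 = 0.335379 − 0.312500 = 0.022879.
Hence σ₀² = 1/0.022879 ≈ 43.7.

σ₀² = 43.7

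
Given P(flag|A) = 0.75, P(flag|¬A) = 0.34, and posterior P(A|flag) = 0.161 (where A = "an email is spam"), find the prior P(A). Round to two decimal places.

P(A) = 0.08

In odds form, posterior odds = prior odds × likelihood ratio, so prior odds = posterior odds ÷ LR.
Posterior odds = 0.161/(1−0.161) = 0.1919. LR = 0.75/0.34 = 2.2059.
Prior odds = 0.1919/2.2059 = 0.0870, so P(A) = 0.0870/(1+0.0870) ≈ 0.08.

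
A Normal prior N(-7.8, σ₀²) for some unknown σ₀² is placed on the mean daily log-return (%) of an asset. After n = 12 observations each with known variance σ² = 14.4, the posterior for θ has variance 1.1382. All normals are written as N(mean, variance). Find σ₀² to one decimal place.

σ₀² = 22.1

Posterior precision equals prior precision plus data precision: 1/σ_n² = 1/σ₀² + n/σ².
So 1/σ₀² = 1/1.1382 − 12/14.4 = 0.878580 − 0.833333 = 0.045247.
Hence σ₀² = 1/0.045247 ≈ 22.1.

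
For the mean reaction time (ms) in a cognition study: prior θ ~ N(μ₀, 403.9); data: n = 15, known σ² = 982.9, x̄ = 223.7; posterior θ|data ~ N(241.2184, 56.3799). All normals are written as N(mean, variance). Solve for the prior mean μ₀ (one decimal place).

With known observation variance, the Normal–Normal posterior has precision τ_n = τ₀ + n/σ² and mean μ_n = (τ₀μ₀ + (n/σ²)x̄)/τ_n.
Here τ₀ = 1/403.9 = 0.002476 and τ_data = 15/982.9 = 0.015261, so τ_n = 0.017737.
Rearranging for μ₀: μ₀ = (μ_n·τ_n − τ_data·x̄)/τ₀ = (241.2184·0.017737 − 0.015261·223.7) / 0.002476 = 0.864605/0.002476 ≈ 349.2.

μ₀ = 349.2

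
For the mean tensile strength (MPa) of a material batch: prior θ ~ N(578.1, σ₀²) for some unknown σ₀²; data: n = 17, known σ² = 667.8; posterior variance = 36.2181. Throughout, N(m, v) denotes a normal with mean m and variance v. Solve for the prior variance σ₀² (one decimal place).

σ₀² = 464.3

For the Normal–Normal model with known σ², precisions add: τ_n = τ₀ + n/σ².
So 1/σ₀² = 1/36.2181 − 17/667.8 = 0.027611 − 0.025457 = 0.002154.
Hence σ₀² = 1/0.002154 ≈ 464.3.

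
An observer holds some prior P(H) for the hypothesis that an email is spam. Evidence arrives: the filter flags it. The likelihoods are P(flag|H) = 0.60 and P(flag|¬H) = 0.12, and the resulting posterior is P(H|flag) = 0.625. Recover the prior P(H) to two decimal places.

P(H) = 0.25

In odds form, posterior odds = prior odds × likelihood ratio, so prior odds = posterior odds ÷ LR.
Posterior odds = 0.625/(1−0.625) = 1.6667. LR = 0.60/0.12 = 5.0000.
Prior odds = 1.6667/5.0000 = 0.3333, so P(H) = 0.3333/(1+0.3333) ≈ 0.25.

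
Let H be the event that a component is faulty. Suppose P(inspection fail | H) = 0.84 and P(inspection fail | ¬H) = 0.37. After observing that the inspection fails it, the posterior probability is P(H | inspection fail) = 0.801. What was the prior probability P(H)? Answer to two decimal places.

In odds form, posterior odds = prior odds × likelihood ratio, so prior odds = posterior odds ÷ LR.
Posterior odds = 0.801/(1−0.801) = 4.0251. LR = 0.84/0.37 = 2.2703.
Prior odds = 4.0251/2.2703 = 1.7729, so P(H) = 1.7729/(1+1.7729) ≈ 0.64.

P(H) = 0.64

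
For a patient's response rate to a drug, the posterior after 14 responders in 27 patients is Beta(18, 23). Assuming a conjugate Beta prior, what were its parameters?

Beta(4, 10)

A Beta(α, β) prior with s successes and f failures in binomial data gives a Beta(α+s, β+f) posterior.
So α = 18 − 14 = 4 and β = 23 − 13 = 10.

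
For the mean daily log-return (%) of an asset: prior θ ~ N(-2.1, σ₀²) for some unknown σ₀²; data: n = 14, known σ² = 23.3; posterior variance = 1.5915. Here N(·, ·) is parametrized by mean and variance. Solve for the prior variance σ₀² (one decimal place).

Posterior precision equals prior precision plus data precision: 1/σ_n² = 1/σ₀² + n/σ².
So 1/σ₀² = 1/1.5915 − 14/23.3 = 0.628338 − 0.600858 = 0.027480.
Hence σ₀² = 1/0.027480 ≈ 36.4.

σ₀² = 36.4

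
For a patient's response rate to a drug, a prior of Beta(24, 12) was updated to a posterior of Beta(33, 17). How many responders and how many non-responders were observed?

9 responders and 5 non-responders

Beta is conjugate to the binomial likelihood: posterior = Beta(a+s, b+f).
Match parameters: s=33−24=9, f=17−12=5.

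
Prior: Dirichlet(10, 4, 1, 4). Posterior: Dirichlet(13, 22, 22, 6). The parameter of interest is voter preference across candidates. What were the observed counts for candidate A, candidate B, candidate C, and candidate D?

For a Dirichlet(α) prior with multinomial counts c, the posterior is Dirichlet(α + c) componentwise.
Counts are posterior − prior componentwise: 13−10=3, 22−4=18, 22−1=21, 6−4=2.

counts (3, 18, 21, 2)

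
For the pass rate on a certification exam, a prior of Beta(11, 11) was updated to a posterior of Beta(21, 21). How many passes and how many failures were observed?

A Beta(a, b) prior with s successes and f failures in binomial data gives a Beta(a+s, b+f) posterior.
So s = 21 − 11 = 10 and f = 21 − 11 = 10.

10 passes and 10 failures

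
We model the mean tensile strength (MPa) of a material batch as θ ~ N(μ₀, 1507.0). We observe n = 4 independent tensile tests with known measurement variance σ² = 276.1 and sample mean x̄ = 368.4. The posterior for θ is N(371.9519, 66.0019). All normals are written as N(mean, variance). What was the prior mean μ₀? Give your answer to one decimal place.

μ₀ = 449.5

With known observation variance, the Normal–Normal posterior has precision τ_n = τ₀ + n/σ² and mean μ_n = (τ₀μ₀ + (n/σ²)x̄)/τ_n.
Here τ₀ = 1/1507.0 = 0.000664 and τ_data = 4/276.1 = 0.014488, so τ_n = 0.015152.
Rearranging for μ₀: μ₀ = (μ_n·τ_n − τ_data·x̄)/τ₀ = (371.9519·0.015152 − 0.014488·368.4) / 0.000664 = 0.298436/0.000664 ≈ 449.5.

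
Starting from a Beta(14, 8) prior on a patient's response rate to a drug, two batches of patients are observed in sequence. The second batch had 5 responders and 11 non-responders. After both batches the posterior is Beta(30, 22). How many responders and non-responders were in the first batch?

Sequential conjugate updates are equivalent to a single update on the pooled data, so total successes = posterior α − prior α and total failures = posterior β − prior β.
Total across both batches: 30−14=16 responders, 22−8=14 non-responders.
Subtract the second batch: 16−5=11 responders and 14−11=3 non-responders.

11 responders and 3 non-responders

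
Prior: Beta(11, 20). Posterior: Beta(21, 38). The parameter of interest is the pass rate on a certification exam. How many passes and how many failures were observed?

Under Beta–binomial conjugacy the posterior parameters are (α+s, β+f).
Match parameters: s=21−11=10, f=38−20=18.

10 passes and 18 failures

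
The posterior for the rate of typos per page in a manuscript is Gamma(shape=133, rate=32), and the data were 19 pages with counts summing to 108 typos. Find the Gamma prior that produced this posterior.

Gamma(shape=25, rate=13)

Gamma–Poisson conjugacy: posterior shape = α + Σxᵢ, posterior rate = β + n.
So α = 133 − 108 = 25 and β = 32 − 19 = 13.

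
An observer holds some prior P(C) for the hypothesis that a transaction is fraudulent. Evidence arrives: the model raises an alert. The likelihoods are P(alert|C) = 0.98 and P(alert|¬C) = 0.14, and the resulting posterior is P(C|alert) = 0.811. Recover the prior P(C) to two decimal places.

In odds form, posterior odds = prior odds × likelihood ratio, so prior odds = posterior odds ÷ LR.
Posterior odds = 0.811/(1−0.811) = 4.2910. LR = 0.98/0.14 = 7.0000.
Prior odds = 4.2910/7.0000 = 0.6130, so P(C) = 0.6130/(1+0.6130) ≈ 0.38.

P(C) = 0.38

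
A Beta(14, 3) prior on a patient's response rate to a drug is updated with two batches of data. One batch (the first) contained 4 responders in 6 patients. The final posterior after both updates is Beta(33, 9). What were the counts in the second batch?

15 responders and 4 non-responders

Sequential conjugate updates are equivalent to a single update on the pooled data, so total successes = posterior α − prior α and total failures = posterior β − prior β.
Total across both batches: 33−14=19 responders, 9−3=6 non-responders.
Subtract the first batch: 19−4=15 responders and 6−2=4 non-responders.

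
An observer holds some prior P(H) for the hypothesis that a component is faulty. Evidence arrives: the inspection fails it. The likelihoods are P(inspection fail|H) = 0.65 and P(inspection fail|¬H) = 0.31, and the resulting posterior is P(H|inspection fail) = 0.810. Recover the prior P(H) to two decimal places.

P(H) = 0.67

In odds form, posterior odds = prior odds × likelihood ratio, so prior odds = posterior odds ÷ LR.
Posterior odds = 0.810/(1−0.810) = 4.2632. LR = 0.65/0.31 = 2.0968.
Prior odds = 4.2632/2.0968 = 2.0332, so P(H) = 2.0332/(1+2.0332) ≈ 0.67.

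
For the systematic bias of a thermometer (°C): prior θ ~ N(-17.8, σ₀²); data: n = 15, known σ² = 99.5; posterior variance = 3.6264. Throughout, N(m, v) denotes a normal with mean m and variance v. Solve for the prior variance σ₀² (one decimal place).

For the Normal–Normal model with known σ², precisions add: τ_n = τ₀ + n/σ².
So 1/σ₀² = 1/3.6264 − 15/99.5 = 0.275756 − 0.150754 = 0.125002.
Hence σ₀² = 1/0.125002 ≈ 8.0.

σ₀² = 8.0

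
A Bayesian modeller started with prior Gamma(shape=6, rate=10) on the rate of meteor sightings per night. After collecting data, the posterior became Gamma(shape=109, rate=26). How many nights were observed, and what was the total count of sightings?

Gamma–Poisson conjugacy: posterior shape = α + Σxᵢ, posterior rate = β + n.
Matching: Σxᵢ = 109 − 6 = 103 and n = 26 − 10 = 16.

n = 16 nights with total 103 sightings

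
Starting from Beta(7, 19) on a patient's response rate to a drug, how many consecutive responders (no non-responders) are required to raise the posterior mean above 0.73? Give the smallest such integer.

k = 45

After k responders and 0 non-responders the posterior is Beta(7+k, 19), with mean (7+k)/(7+19+k).
Set (7+k)/(26+k) > 0.73 and solve: k > (0.73·26 − 7)/(1 − 0.73) = 44.370.
The smallest integer exceeding 44.370 is 45.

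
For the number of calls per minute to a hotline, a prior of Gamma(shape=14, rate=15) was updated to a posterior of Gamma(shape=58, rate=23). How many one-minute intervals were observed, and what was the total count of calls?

n = 8 one-minute intervals with total 44 calls

Gamma–Poisson conjugacy: posterior shape = α + Σxᵢ, posterior rate = β + n.
Matching: Σxᵢ = 58 − 14 = 44 and n = 23 − 15 = 8.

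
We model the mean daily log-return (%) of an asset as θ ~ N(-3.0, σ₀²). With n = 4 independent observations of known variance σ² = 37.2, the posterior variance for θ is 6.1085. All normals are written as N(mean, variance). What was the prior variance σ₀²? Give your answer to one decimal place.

σ₀² = 17.8

For the Normal–Normal model with known σ², precisions add: τ_n = τ₀ + n/σ².
So 1/σ₀² = 1/6.1085 − 4/37.2 = 0.163706 − 0.107527 = 0.056179.
Hence σ₀² = 1/0.056179 ≈ 17.8.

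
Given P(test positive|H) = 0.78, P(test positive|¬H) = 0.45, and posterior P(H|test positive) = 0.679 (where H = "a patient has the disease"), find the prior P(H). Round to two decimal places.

In odds form, posterior odds = prior odds × likelihood ratio, so prior odds = posterior odds ÷ LR.
Posterior odds = 0.679/(1−0.679) = 2.1153. LR = 0.78/0.45 = 1.7333.
Prior odds = 2.1153/1.7333 = 1.2204, so P(H) = 1.2204/(1+1.2204) ≈ 0.55.

P(H) = 0.55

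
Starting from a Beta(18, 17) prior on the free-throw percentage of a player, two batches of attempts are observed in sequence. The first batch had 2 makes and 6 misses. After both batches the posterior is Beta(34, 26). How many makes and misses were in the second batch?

14 makes and 3 misses

Sequential conjugate updates are equivalent to a single update on the pooled data, so total successes = posterior α − prior α and total failures = posterior β − prior β.
Total across both batches: 34−18=16 makes, 26−17=9 misses.
Subtract the first batch: 16−2=14 makes and 9−6=3 misses.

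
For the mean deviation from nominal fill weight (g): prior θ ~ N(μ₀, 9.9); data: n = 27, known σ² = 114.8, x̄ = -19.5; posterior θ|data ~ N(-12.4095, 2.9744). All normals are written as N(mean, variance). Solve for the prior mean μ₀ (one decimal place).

μ₀ = 4.1

With known observation variance, the Normal–Normal posterior has precision τ_n = τ₀ + n/σ² and mean μ_n = (τ₀μ₀ + (n/σ²)x̄)/τ_n.
Here τ₀ = 1/9.9 = 0.101010 and τ_data = 27/114.8 = 0.235192, so τ_n = 0.336202.
Rearranging for μ₀: μ₀ = (μ_n·τ_n − τ_data·x̄)/τ₀ = (-12.4095·0.336202 − 0.235192·-19.5) / 0.101010 = 0.414145/0.101010 ≈ 4.1.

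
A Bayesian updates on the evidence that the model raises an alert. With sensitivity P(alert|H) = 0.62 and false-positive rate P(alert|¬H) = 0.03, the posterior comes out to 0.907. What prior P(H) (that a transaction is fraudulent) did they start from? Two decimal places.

Bayes' rule in odds form gives O(H|E) = O(H)·[P(E|H)/P(E|¬H)], hence O(H) = O(H|E)/LR.
Posterior odds = 0.907/(1−0.907) = 9.7527. LR = 0.62/0.03 = 20.6667.
Prior odds = 9.7527/20.6667 = 0.4719, so P(H) = 0.4719/(1+0.4719) ≈ 0.32.

P(H) = 0.32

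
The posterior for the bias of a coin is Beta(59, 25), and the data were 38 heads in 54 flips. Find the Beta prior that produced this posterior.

A Beta(a, b) prior with s successes and f failures in binomial data gives a Beta(a+s, b+f) posterior.
So a = 59 − 38 = 21 and b = 25 − 16 = 9.

Beta(21, 9)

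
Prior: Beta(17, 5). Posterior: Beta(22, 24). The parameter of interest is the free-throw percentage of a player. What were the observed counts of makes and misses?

A Beta(α, β) prior with s successes and f failures in binomial data gives a Beta(α+s, β+f) posterior.
Match parameters: s=22−17=5, f=24−5=19.

5 makes and 19 misses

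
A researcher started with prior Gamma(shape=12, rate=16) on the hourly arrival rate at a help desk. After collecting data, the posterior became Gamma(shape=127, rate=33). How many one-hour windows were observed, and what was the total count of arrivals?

A Gamma(α, β) prior (rate parametrization) on a Poisson rate with n observations summing to S gives posterior Gamma(α+S, β+n).
Matching: Σxᵢ = 127 − 12 = 115 and n = 33 − 16 = 17.

n = 17 one-hour windows with total 115 arrivals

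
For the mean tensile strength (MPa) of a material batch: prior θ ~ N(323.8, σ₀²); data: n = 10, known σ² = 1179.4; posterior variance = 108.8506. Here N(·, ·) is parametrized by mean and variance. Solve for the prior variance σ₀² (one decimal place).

Posterior precision equals prior precision plus data precision: 1/σ_n² = 1/σ₀² + n/σ².
So 1/σ₀² = 1/108.8506 − 10/1179.4 = 0.009187 − 0.008479 = 0.000708.
Hence σ₀² = 1/0.000708 ≈ 1412.4.

σ₀² = 1412.4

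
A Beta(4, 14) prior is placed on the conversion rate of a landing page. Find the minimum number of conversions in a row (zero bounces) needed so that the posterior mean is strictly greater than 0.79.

After k conversions and 0 bounces the posterior is Beta(4+k, 14), with mean (4+k)/(4+14+k).
Set (4+k)/(18+k) > 0.79 and solve: k > (0.79·18 − 4)/(1 − 0.79) = 48.667.
The smallest integer exceeding 48.667 is 49.

k = 49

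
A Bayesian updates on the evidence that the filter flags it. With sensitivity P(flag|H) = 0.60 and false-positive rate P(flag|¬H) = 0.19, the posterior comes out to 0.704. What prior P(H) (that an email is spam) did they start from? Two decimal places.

Bayes' rule in odds form gives O(H|E) = O(H)·[P(E|H)/P(E|¬H)], hence O(H) = O(H|E)/LR.
Posterior odds = 0.704/(1−0.704) = 2.3784. LR = 0.60/0.19 = 3.1579.
Prior odds = 2.3784/3.1579 = 0.7532, so P(H) = 0.7532/(1+0.7532) ≈ 0.43.

P(H) = 0.43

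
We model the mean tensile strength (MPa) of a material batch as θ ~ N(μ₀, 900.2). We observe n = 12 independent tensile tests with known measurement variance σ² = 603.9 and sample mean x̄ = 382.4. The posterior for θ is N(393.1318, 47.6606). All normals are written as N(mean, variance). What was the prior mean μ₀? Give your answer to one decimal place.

μ₀ = 585.1

The posterior mean is a precision-weighted average: μ_n = (τ₀μ₀ + τ_data·x̄)/(τ₀+τ_data), with τ₀=1/σ₀² and τ_data=n/σ².
Here τ₀ = 1/900.2 = 0.001111 and τ_data = 12/603.9 = 0.019871, so τ_n = 0.020982.
Rearranging for μ₀: μ₀ = (μ_n·τ_n − τ_data·x̄)/τ₀ = (393.1318·0.020982 − 0.019871·382.4) / 0.001111 = 0.650021/0.001111 ≈ 585.1.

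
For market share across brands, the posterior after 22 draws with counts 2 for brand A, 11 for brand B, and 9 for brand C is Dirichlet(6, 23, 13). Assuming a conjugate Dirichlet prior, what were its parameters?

For a Dirichlet(α) prior with multinomial counts c, the posterior is Dirichlet(α + c) componentwise.
Subtract each count from the matching posterior parameter: 6−2=4, 23−11=12, 13−9=4.

Dirichlet(4, 12, 4)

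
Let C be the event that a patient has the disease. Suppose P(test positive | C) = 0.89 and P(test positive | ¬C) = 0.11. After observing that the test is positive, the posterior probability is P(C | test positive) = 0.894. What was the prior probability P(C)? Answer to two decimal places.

In odds form, posterior odds = prior odds × likelihood ratio, so prior odds = posterior odds ÷ LR.
Posterior odds = 0.894/(1−0.894) = 8.4340. LR = 0.89/0.11 = 8.0909.
Prior odds = 8.4340/8.0909 = 1.0424, so P(C) = 1.0424/(1+1.0424) ≈ 0.51.

P(C) = 0.51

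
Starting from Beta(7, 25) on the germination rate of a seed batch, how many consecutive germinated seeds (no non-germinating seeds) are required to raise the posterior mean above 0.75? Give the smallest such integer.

After k germinated seeds and 0 non-germinating seeds the posterior is Beta(7+k, 25), with mean (7+k)/(7+25+k).
Set (7+k)/(32+k) > 0.75 and solve: k > (0.75·32 − 7)/(1 − 0.75) = 68.000.
The smallest integer exceeding 68.000 is 69, and checking k=69: (76)/(101) = 0.7525 > 0.75.

k = 69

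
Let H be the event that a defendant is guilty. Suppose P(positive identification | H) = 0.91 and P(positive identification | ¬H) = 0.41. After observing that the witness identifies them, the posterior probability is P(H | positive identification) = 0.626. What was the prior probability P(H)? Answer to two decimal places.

P(H) = 0.43

Bayes' rule in odds form gives O(H|E) = O(H)·[P(E|H)/P(E|¬H)], hence O(H) = O(H|E)/LR.
Posterior odds = 0.626/(1−0.626) = 1.6738. LR = 0.91/0.41 = 2.2195.
Prior odds = 1.6738/2.2195 = 0.7541, so P(H) = 0.7541/(1+0.7541) ≈ 0.43.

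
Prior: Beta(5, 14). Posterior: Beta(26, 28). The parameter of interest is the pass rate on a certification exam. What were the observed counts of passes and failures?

A Beta(a, b) prior with s successes and f failures in binomial data gives a Beta(a+s, b+f) posterior.
Match parameters: s=26−5=21, f=28−14=14.

21 passes and 14 failures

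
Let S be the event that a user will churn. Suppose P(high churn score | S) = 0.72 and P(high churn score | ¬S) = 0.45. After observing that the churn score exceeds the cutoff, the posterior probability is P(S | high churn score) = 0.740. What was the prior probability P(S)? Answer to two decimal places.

P(S) = 0.64

In odds form, posterior odds = prior odds × likelihood ratio, so prior odds = posterior odds ÷ LR.
Posterior odds = 0.740/(1−0.740) = 2.8462. LR = 0.72/0.45 = 1.6000.
Prior odds = 2.8462/1.6000 = 1.7789, so P(S) = 1.7789/(1+1.7789) ≈ 0.64.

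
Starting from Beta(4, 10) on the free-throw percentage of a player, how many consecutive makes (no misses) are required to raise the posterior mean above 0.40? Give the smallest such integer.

After k makes and 0 misses the posterior is Beta(4+k, 10), with mean (4+k)/(4+10+k).
Set (4+k)/(14+k) > 0.40 and solve: k > (0.40·14 − 4)/(1 − 0.40) = 2.667.
The smallest integer exceeding 2.667 is 3.

k = 3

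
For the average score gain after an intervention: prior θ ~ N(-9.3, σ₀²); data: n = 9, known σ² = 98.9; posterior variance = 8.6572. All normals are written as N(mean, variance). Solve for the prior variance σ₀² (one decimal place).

Posterior precision equals prior precision plus data precision: 1/σ_n² = 1/σ₀² + n/σ².
So 1/σ₀² = 1/8.6572 − 9/98.9 = 0.115511 − 0.091001 = 0.024510.
Hence σ₀² = 1/0.024510 ≈ 40.8.

σ₀² = 40.8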